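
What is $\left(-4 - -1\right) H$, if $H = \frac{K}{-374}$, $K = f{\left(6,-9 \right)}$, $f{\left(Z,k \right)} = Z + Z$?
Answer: $\frac{18}{187} \approx 0.096257$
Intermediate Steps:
$f{\left(Z,k \right)} = 2 Z$
$K = 12$ ($K = 2 \cdot 6 = 12$)
$H = - \frac{6}{187}$ ($H = \frac{12}{-374} = 12 \left(- \frac{1}{374}\right) = - \frac{6}{187} \approx -0.032086$)
$\left(-4 - -1\right) H = \left(-4 - -1\right) \left(- \frac{6}{187}\right) = \left(-4 + 1\right) \left(- \frac{6}{187}\right) = \left(-3\right) \left(- \frac{6}{187}\right) = \frac{18}{187}$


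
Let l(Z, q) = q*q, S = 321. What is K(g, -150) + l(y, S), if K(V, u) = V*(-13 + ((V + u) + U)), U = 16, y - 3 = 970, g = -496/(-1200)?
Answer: 579264811/5625 ≈ 1.0298e+5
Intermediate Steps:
g = 31/75 (g = -496*(-1/1200) = 31/75 ≈ 0.41333)
y = 973 (y = 3 + 970 = 973)
l(Z, q) = q²
K(V, u) = V*(3 + V + u) (K(V, u) = V*(-13 + ((V + u) + 16)) = V*(-13 + (16 + V + u)) = V*(3 + V + u))
K(g, -150) + l(y, S) = 31*(3 + 31/75 - 150)/75 + 321² = (31/75)*(-10994/75) + 103041 = -340814/5625 + 103041 = 579264811/5625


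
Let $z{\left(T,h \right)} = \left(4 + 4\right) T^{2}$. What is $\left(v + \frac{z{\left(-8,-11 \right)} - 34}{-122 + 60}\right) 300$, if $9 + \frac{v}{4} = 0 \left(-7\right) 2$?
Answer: $- \frac{406500}{31} \approx -13113.0$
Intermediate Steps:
$z{\left(T,h \right)} = 8 T^{2}$
$v = -36$ ($v = -36 + 4 \cdot 0 \left(-7\right) 2 = -36 + 4 \cdot 0 \cdot 2 = -36 + 4 \cdot 0 = -36 + 0 = -36$)
$\left(v + \frac{z{\left(-8,-11 \right)} - 34}{-122 + 60}\right) 300 = \left(-36 + \frac{8 \left(-8\right)^{2} - 34}{-122 + 60}\right) 300 = \left(-36 + \frac{8 \cdot 64 - 34}{-62}\right) 300 = \left(-36 + \left(512 - 34\right) \left(- \frac{1}{62}\right)\right) 300 = \left(-36 + 478 \left(- \frac{1}{62}\right)\right) 300 = \left(-36 - \frac{239}{31}\right) 300 = \left(- \frac{1355}{31}\right) 300 = - \frac{406500}{31}$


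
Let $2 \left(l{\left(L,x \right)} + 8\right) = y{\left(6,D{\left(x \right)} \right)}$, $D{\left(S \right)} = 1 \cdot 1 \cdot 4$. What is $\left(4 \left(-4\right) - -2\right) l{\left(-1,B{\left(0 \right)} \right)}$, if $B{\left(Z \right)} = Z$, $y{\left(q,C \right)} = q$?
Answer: $70$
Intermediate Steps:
$D{\left(S \right)} = 4$ ($D{\left(S \right)} = 1 \cdot 4 = 4$)
$l{\left(L,x \right)} = -5$ ($l{\left(L,x \right)} = -8 + \frac{1}{2} \cdot 6 = -8 + 3 = -5$)
$\left(4 \left(-4\right) - -2\right) l{\left(-1,B{\left(0 \right)} \right)} = \left(4 \left(-4\right) - -2\right) \left(-5\right) = \left(-16 + 2\right) \left(-5\right) = \left(-14\right) \left(-5\right) = 70$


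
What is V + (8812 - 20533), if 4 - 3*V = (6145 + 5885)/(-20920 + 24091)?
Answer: -37167073/3171 ≈ -11721.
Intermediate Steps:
V = 218/3171 (V = 4/3 - (6145 + 5885)/(3*(-20920 + 24091)) = 4/3 - 4010/3171 = 218/3171 ≈ 0.068748)
V + (8812 - 20533) = 218/3171 + (8812 - 20533) = 218/3171 - 11721 = -37167073/3171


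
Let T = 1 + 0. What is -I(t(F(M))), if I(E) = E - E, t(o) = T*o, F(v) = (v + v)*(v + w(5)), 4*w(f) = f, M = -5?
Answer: 0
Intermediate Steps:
T = 1
w(f) = f/4
F(v) = 2*v*(5/4 + v) (F(v) = (v + v)*(v + (1/4)*5) = (2*v)*(v + 5/4) = (2*v)*(5/4 + v) = 2*v*(5/4 + v))
t(o) = o (t(o) = 1*o = o)
I(E) = 0
-I(t(F(M))) = -1*0 = 0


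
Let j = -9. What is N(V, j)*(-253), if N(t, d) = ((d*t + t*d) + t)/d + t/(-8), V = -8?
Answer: 32131/9 ≈ 3570.1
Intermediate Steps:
N(t, d) = -t/8 + (t + 2*d*t)/d (N(t, d) = ((d*t + d*t) + t)/d + t*(-⅛) = (2*d*t + t)/d - t/8 = (t + 2*d*t)/d - t/8 = -t/8 + (t + 2*d*t)/d)
N(V, j)*(-253) = ((15/8)*(-8) - 8/(-9))*(-253) = (-15 - 8*(-⅑))*(-253) = (-15 + 8/9)*(-253) = -127/9*(-253) = 32131/9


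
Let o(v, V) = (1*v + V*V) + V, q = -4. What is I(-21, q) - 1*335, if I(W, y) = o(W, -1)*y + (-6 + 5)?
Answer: -252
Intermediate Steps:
o(v, V) = V + v + V² (o(v, V) = (v + V²) + V = V + v + V²)
I(W, y) = -1 + W*y (I(W, y) = (-1 + W + (-1)²)*y + (-6 + 5) = (-1 + W + 1)*y - 1 = W*y - 1 = -1 + W*y)
I(-21, q) - 1*335 = (-1 - 21*(-4)) - 1*335 = (-1 + 84) - 335 = 83 - 335 = -252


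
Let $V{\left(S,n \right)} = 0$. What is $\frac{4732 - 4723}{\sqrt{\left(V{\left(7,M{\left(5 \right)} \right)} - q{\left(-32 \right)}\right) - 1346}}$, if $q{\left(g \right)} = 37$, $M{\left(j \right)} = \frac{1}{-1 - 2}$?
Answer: $- \frac{3 i \sqrt{1383}}{461} \approx - 0.24201 i$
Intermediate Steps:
$M{\left(j \right)} = - \frac{1}{3}$ ($M{\left(j \right)} = \frac{1}{-3} = - \frac{1}{3}$)
$\frac{4732 - 4723}{\sqrt{\left(V{\left(7,M{\left(5 \right)} \right)} - q{\left(-32 \right)}\right) - 1346}} = \frac{4732 - 4723}{\sqrt{\left(0 - 37\right) - 1346}} = \frac{9}{\sqrt{\left(0 - 37\right) - 1346}} = \frac{9}{\sqrt{-37 - 1346}} = \frac{9}{\sqrt{-1383}} = \frac{9}{i \sqrt{1383}} = 9 \left(- \frac{i \sqrt{1383}}{1383}\right) = - \frac{3 i \sqrt{1383}}{461}$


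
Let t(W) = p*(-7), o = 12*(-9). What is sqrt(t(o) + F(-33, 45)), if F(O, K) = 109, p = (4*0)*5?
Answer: sqrt(109) ≈ 10.440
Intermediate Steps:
p = 0 (p = 0*5 = 0)
o = -108
t(W) = 0 (t(W) = 0*(-7) = 0)
sqrt(t(o) + F(-33, 45)) = sqrt(0 + 109) = sqrt(109)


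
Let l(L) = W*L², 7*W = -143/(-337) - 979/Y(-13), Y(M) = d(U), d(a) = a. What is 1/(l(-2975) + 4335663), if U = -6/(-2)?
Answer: -1011/412220620957 ≈ -2.4526e-9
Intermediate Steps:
U = 3 (U = -6*(-½) = 3)
Y(M) = 3
W = -329494/7077 (W = (-143/(-337) - 979/3)/7 = (-143*(-1/337) - 979*⅓)/7 = (143/337 - 979/3)/7 = (⅐)*(-329494/1011) = -329494/7077 ≈ -46.558)
l(L) = -329494*L²/7077
1/(l(-2975) + 4335663) = 1/(-329494/7077*(-2975)² + 4335663) = 1/(-329494/7077*8850625 + 4335663) = 1/(-416603976250/1011 + 4335663) = 1/(-412220620957/1011) = -1011/412220620957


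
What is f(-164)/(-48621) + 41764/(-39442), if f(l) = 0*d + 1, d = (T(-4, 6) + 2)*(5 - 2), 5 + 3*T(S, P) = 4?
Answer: -1015323443/958854741 ≈ -1.0589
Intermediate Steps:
T(S, P) = -⅓ (T(S, P) = -5/3 + (⅓)*4 = -5/3 + 4/3 = -⅓)
d = 5 (d = (-⅓ + 2)*(5 - 2) = (5/3)*3 = 5)
f(l) = 1 (f(l) = 0*5 + 1 = 0 + 1 = 1)
f(-164)/(-48621) + 41764/(-39442) = 1/(-48621) + 41764/(-39442) = 1*(-1/48621) + 41764*(-1/39442) = -1/48621 - 20882/19721 = -1015323443/958854741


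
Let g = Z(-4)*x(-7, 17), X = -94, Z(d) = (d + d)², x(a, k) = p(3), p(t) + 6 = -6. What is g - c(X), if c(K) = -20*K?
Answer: -2648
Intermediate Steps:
p(t) = -12 (p(t) = -6 - 6 = -12)
x(a, k) = -12
Z(d) = 4*d² (Z(d) = (2*d)² = 4*d²)
g = -768 (g = (4*(-4)²)*(-12) = (4*16)*(-12) = 64*(-12) = -768)
g - c(X) = -768 - (-20)*(-94) = -768 - 1*1880 = -768 - 1880 = -2648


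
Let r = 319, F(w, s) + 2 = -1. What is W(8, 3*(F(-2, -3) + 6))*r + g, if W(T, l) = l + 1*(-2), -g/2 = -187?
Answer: 2607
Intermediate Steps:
g = 374 (g = -2*(-187) = 374)
F(w, s) = -3 (F(w, s) = -2 - 1 = -3)
W(T, l) = -2 + l (W(T, l) = l - 2 = -2 + l)
W(8, 3*(F(-2, -3) + 6))*r + g = (-2 + 3*(-3 + 6))*319 + 374 = (-2 + 3*3)*319 + 374 = (-2 + 9)*319 + 374 = 7*319 + 374 = 2233 + 374 = 2607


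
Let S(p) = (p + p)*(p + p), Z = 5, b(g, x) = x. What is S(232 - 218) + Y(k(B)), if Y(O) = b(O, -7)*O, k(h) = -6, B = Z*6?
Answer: 826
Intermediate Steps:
S(p) = 4*p² (S(p) = (2*p)*(2*p) = 4*p²)
B = 30 (B = 5*6 = 30)
Y(O) = -7*O
S(232 - 218) + Y(k(B)) = 4*(232 - 218)² - 7*(-6) = 4*14² + 42 = 4*196 + 42 = 784 + 42 = 826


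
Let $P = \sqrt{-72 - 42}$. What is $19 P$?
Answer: $19 i \sqrt{114} \approx 202.86 i$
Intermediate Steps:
$P = i \sqrt{114}$ ($P = \sqrt{-114} = i \sqrt{114} \approx 10.677 i$)
$19 P = 19 i \sqrt{114}$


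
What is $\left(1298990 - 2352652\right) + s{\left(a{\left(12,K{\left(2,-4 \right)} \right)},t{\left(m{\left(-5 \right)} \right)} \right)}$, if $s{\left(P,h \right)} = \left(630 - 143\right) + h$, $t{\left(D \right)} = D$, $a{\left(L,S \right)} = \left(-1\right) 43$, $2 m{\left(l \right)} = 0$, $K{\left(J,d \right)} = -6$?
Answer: $-1053175$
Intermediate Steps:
$m{\left(l \right)} = 0$ ($m{\left(l \right)} = \frac{1}{2} \cdot 0 = 0$)
$a{\left(L,S \right)} = -43$
$s{\left(P,h \right)} = 487 + h$
$\left(1298990 - 2352652\right) + s{\left(a{\left(12,K{\left(2,-4 \right)} \right)},t{\left(m{\left(-5 \right)} \right)} \right)} = \left(1298990 - 2352652\right) + \left(487 + 0\right) = \left(1298990 - 2352652\right) + 487 = -1053662 + 487 = -1053175$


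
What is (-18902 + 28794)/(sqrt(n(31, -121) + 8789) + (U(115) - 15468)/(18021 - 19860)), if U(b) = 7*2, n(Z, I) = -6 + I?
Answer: -140564855076/14527686793 + 16726981266*sqrt(8662)/14527686793 ≈ 97.484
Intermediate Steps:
U(b) = 14
(-18902 + 28794)/(sqrt(n(31, -121) + 8789) + (U(115) - 15468)/(18021 - 19860)) = (-18902 + 28794)/(sqrt((-6 - 121) + 8789) + (14 - 15468)/(18021 - 19860)) = 9892/(sqrt(-127 + 8789) - 15454/(-1839)) = 9892/(sqrt(8662) - 15454*(-1/1839)) = 9892/(sqrt(8662) + 15454/1839) = 9892/(15454/1839 + sqrt(8662))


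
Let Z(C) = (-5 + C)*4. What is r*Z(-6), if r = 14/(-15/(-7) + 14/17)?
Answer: -73304/353 ≈ -207.66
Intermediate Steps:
Z(C) = -20 + 4*C
r = 1666/353 (r = 14/(-15*(-⅐) + 14*(1/17)) = 14/(15/7 + 14/17) = 14/(353/119) = 14*(119/353) = 1666/353 ≈ 4.7195)
r*Z(-6) = 1666*(-20 + 4*(-6))/353 = 1666*(-20 - 24)/353 = (1666/353)*(-44) = -73304/353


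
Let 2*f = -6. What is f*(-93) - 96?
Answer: 183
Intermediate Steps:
f = -3 (f = (-6)/2 = (-1*6)/2 = (½)*(-6) = -3)
f*(-93) - 96 = -3*(-93) - 96 = 279 - 96 = 183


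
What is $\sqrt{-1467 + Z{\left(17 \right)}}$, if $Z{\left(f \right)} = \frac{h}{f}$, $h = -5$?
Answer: $\frac{4 i \sqrt{26503}}{17} \approx 38.305 i$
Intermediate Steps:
$Z{\left(f \right)} = - \frac{5}{f}$
$\sqrt{-1467 + Z{\left(17 \right)}} = \sqrt{-1467 - \frac{5}{17}} = \sqrt{- \frac{24944}{17}} = \frac{4 i \sqrt{26503}}{17}$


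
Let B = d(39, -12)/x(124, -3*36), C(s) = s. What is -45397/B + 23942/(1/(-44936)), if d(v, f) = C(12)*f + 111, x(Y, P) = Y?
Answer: -3227061388/3 ≈ -1.0757e+9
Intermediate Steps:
d(v, f) = 111 + 12*f (d(v, f) = 12*f + 111 = 111 + 12*f)
B = -33/124 (B = (111 + 12*(-12))/124 = (111 - 144)*(1/124) = -33*1/124 = -33/124 ≈ -0.26613)
-45397/B + 23942/(1/(-44936)) = -45397/(-33/124) + 23942/(1/(-44936)) = -45397*(-124/33) + 23942/(-1/44936) = 511748/3 + 23942*(-44936) = 511748/3 - 1075857712 = -3227061388/3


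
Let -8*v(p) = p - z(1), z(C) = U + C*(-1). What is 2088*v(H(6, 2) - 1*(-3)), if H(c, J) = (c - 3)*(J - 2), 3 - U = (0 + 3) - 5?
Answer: 261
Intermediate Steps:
U = 5 (U = 3 - ((0 + 3) - 5) = 3 - (3 - 5) = 3 - 1*(-2) = 3 + 2 = 5)
H(c, J) = (-3 + c)*(-2 + J)
z(C) = 5 - C (z(C) = 5 + C*(-1) = 5 - C)
v(p) = ½ - p/8 (v(p) = -(p - (5 - 1*1))/8 = -(p - (5 - 1))/8 = -(p - 1*4)/8 = -(p - 4)/8 = -(-4 + p)/8 = ½ - p/8)
2088*v(H(6, 2) - 1*(-3)) = 2088*(½ - ((6 - 3*2 - 2*6 + 2*6) - 1*(-3))/8) = 2088*(½ - ((6 - 6 - 12 + 12) + 3)/8) = 2088*(½ - (0 + 3)/8) = 2088*(½ - ⅛*3) = 2088*(½ - 3/8) = 2088*(⅛) = 261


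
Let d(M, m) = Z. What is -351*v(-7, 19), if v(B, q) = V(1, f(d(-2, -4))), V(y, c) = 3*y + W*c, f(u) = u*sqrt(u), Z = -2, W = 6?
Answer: -1053 + 4212*I*sqrt(2) ≈ -1053.0 + 5956.7*I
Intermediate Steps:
d(M, m) = -2
f(u) = u**(3/2)
V(y, c) = 3*y + 6*c
v(B, q) = 3 - 12*I*sqrt(2) (v(B, q) = 3*1 + 6*(-2)**(3/2) = 3 + 6*(-2*I*sqrt(2)) = 3 - 12*I*sqrt(2))
-351*v(-7, 19) = -351*(3 - 12*I*sqrt(2)) = -1053 + 4212*I*sqrt(2)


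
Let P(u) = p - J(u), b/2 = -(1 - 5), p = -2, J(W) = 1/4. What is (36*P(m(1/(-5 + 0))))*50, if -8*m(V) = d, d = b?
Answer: -4050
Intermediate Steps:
J(W) = 1/4
b = 8 (b = 2*(-(1 - 5)) = 2*(-1*(-4)) = 2*4 = 8)
d = 8
m(V) = -1 (m(V) = -1/8*8 = -1)
P(u) = -9/4 (P(u) = -2 - 1*1/4 = -2 - 1/4 = -9/4)
(36*P(m(1/(-5 + 0))))*50 = (36*(-9/4))*50 = -81*50 = -4050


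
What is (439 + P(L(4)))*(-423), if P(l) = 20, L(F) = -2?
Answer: -194157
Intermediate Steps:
(439 + P(L(4)))*(-423) = (439 + 20)*(-423) = 459*(-423) = -194157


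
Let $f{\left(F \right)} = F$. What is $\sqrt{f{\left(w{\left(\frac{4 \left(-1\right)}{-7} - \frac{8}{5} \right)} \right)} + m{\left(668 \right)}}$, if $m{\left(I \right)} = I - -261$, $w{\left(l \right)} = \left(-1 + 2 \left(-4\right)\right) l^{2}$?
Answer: $\frac{\sqrt{1126361}}{35} \approx 30.323$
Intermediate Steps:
$w{\left(l \right)} = - 9 l^{2}$ ($w{\left(l \right)} = \left(-1 - 8\right) l^{2} = - 9 l^{2}$)
$m{\left(I \right)} = 261 + I$ ($m{\left(I \right)} = I + 261 = 261 + I$)
$\sqrt{f{\left(w{\left(\frac{4 \left(-1\right)}{-7} - \frac{8}{5} \right)} \right)} + m{\left(668 \right)}} = \sqrt{- 9 \left(\frac{4 \left(-1\right)}{-7} - \frac{8}{5}\right)^{2} + \left(261 + 668\right)} = \sqrt{- 9 \left(\left(-4\right) \left(- \frac{1}{7}\right) - \frac{8}{5}\right)^{2} + 929} = \sqrt{- 9 \left(\frac{4}{7} - \frac{8}{5}\right)^{2} + 929} = \sqrt{- 9 \left(- \frac{36}{35}\right)^{2} + 929} = \sqrt{\left(-9\right) \frac{1296}{1225} + 929} = \sqrt{- \frac{11664}{1225} + 929} = \sqrt{\frac{1126361}{1225}} = \frac{\sqrt{1126361}}{35}$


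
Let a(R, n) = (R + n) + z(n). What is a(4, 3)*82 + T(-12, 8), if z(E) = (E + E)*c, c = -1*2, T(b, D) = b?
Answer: -422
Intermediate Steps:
c = -2
z(E) = -4*E (z(E) = (E + E)*(-2) = (2*E)*(-2) = -4*E)
a(R, n) = R - 3*n (a(R, n) = (R + n) - 4*n = R - 3*n)
a(4, 3)*82 + T(-12, 8) = (4 - 3*3)*82 - 12 = (4 - 9)*82 - 12 = -5*82 - 12 = -410 - 12 = -422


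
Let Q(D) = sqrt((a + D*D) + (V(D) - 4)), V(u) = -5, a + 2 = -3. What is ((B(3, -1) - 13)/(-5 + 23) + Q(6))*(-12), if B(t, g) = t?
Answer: 20/3 - 12*sqrt(22) ≈ -49.618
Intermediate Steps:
a = -5 (a = -2 - 3 = -5)
Q(D) = sqrt(-14 + D**2) (Q(D) = sqrt((-5 + D*D) + (-5 - 4)) = sqrt((-5 + D**2) - 9) = sqrt(-14 + D**2))
((B(3, -1) - 13)/(-5 + 23) + Q(6))*(-12) = ((3 - 13)/(-5 + 23) + sqrt(-14 + 6**2))*(-12) = (-10/18 + sqrt(-14 + 36))*(-12) = (-10*1/18 + sqrt(22))*(-12) = (-5/9 + sqrt(22))*(-12) = 20/3 - 12*sqrt(22)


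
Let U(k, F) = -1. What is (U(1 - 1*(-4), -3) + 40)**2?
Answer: 1521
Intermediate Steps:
(U(1 - 1*(-4), -3) + 40)**2 = (-1 + 40)**2 = 39**2 = 1521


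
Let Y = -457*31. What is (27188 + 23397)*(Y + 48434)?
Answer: 1733396195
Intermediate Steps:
Y = -14167
(27188 + 23397)*(Y + 48434) = (27188 + 23397)*(-14167 + 48434) = 50585*34267 = 1733396195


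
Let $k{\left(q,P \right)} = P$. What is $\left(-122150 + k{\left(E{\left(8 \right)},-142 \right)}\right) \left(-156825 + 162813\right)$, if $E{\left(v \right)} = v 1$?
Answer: $-732284496$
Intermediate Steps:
$E{\left(v \right)} = v$
$\left(-122150 + k{\left(E{\left(8 \right)},-142 \right)}\right) \left(-156825 + 162813\right) = \left(-122150 - 142\right) \left(-156825 + 162813\right) = \left(-122292\right) 5988 = -732284496$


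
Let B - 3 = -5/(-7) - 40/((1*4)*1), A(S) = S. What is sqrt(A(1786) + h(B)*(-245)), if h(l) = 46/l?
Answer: sqrt(1732214)/22 ≈ 59.824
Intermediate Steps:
B = -44/7 (B = 3 + (-5/(-7) - 40/((1*4)*1)) = 3 + (-5*(-1/7) - 40/(4*1)) = 3 + (5/7 - 40/4) = 3 + (5/7 - 40*1/4) = 3 + (5/7 - 10) = 3 - 65/7 = -44/7 ≈ -6.2857)
sqrt(A(1786) + h(B)*(-245)) = sqrt(1786 + (46/(-44/7))*(-245)) = sqrt(1786 + (46*(-7/44))*(-245)) = sqrt(1786 - 161/22*(-245)) = sqrt(1786 + 39445/22) = sqrt(78737/22) = sqrt(1732214)/22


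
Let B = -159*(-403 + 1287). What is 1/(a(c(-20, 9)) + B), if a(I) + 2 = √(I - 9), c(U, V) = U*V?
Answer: -140558/19756551553 - 3*I*√21/19756551553 ≈ -7.1145e-6 - 6.9586e-10*I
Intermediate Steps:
a(I) = -2 + √(-9 + I) (a(I) = -2 + √(I - 9) = -2 + √(-9 + I))
B = -140556 (B = -159*884 = -140556)
1/(a(c(-20, 9)) + B) = 1/((-2 + √(-9 - 20*9)) - 140556) = 1/((-2 + √(-9 - 180)) - 140556) = 1/((-2 + √(-189)) - 140556) = 1/((-2 + 3*I*√21) - 140556) = 1/(-140558 + 3*I*√21)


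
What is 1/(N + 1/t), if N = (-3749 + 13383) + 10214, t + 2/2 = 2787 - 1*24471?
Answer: 21685/430403879 ≈ 5.0383e-5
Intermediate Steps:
t = -21685 (t = -1 + (2787 - 1*24471) = -1 + (2787 - 24471) = -1 - 21684 = -21685)
N = 19848 (N = 9634 + 10214 = 19848)
1/(N + 1/t) = 1/(19848 + 1/(-21685)) = 1/(19848 - 1/21685) = 1/(430403879/21685) = 21685/430403879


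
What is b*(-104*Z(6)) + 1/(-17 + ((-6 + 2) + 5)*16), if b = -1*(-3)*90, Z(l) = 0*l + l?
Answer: -168481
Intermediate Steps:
Z(l) = l (Z(l) = 0 + l = l)
b = 270 (b = 3*90 = 270)
b*(-104*Z(6)) + 1/(-17 + ((-6 + 2) + 5)*16) = 270*(-104*6) + 1/(-17 + ((-6 + 2) + 5)*16) = 270*(-624) + 1/(-17 + (-4 + 5)*16) = -168480 + 1/(-17 + 1*16) = -168480 + 1/(-17 + 16) = -168480 + 1/(-1) = -168480 - 1 = -168481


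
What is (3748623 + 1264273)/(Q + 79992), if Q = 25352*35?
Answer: 313306/60457 ≈ 5.1823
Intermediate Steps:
Q = 887320
(3748623 + 1264273)/(Q + 79992) = (3748623 + 1264273)/(887320 + 79992) = 5012896/967312 = 5012896*(1/967312) = 313306/60457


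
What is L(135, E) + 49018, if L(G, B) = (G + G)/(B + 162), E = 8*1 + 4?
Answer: 1421567/29 ≈ 49020.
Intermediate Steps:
E = 12 (E = 8 + 4 = 12)
L(G, B) = 2*G/(162 + B) (L(G, B) = (2*G)/(162 + B) = 2*G/(162 + B))
L(135, E) + 49018 = 2*135/(162 + 12) + 49018 = 2*135/174 + 49018 = 2*135*(1/174) + 49018 = 45/29 + 49018 = 1421567/29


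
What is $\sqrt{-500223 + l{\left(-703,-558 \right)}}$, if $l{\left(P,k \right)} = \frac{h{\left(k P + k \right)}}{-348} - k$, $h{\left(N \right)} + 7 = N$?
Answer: $\frac{i \sqrt{15161936223}}{174} \approx 707.67 i$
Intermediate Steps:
$h{\left(N \right)} = -7 + N$
$l{\left(P,k \right)} = \frac{7}{348} - \frac{349 k}{348} - \frac{P k}{348}$ ($l{\left(P,k \right)} = \frac{-7 + \left(k P + k\right)}{-348} - k = \left(-7 + \left(P k + k\right)\right) \left(- \frac{1}{348}\right) - k = \left(-7 + \left(k + P k\right)\right) \left(- \frac{1}{348}\right) - k = \left(-7 + k + P k\right) \left(- \frac{1}{348}\right) - k = \left(\frac{7}{348} - \frac{k}{348} - \frac{P k}{348}\right) - k = \frac{7}{348} - \frac{349 k}{348} - \frac{P k}{348}$)
$\sqrt{-500223 + l{\left(-703,-558 \right)}} = \sqrt{-500223 - \left(- \frac{194749}{348} + \frac{65379}{58}\right)} = \sqrt{-500223 + \left(\frac{7}{348} + \frac{32457}{58} - \frac{65379}{58}\right)} = \sqrt{-500223 - \frac{197525}{348}} = \sqrt{- \frac{174275129}{348}} = \frac{i \sqrt{15161936223}}{174}$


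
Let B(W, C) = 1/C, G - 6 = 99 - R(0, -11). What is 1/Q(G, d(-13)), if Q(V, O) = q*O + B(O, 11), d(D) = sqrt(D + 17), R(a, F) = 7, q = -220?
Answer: -11/4839 ≈ -0.0022732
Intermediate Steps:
d(D) = sqrt(17 + D)
G = 98 (G = 6 + (99 - 1*7) = 6 + (99 - 7) = 6 + 92 = 98)
Q(V, O) = 1/11 - 220*O (Q(V, O) = -220*O + 1/11 = 1/11 - 220*O)
1/Q(G, d(-13)) = 1/(1/11 - 220*sqrt(17 - 13)) = 1/(1/11 - 220*sqrt(4)) = 1/(1/11 - 220*2) = 1/(1/11 - 440) = 1/(-4839/11) = -11/4839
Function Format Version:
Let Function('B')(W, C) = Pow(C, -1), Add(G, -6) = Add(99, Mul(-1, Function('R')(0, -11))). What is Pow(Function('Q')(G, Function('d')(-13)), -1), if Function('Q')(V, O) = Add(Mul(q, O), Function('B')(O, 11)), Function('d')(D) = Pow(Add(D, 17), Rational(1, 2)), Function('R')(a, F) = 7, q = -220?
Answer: Rational(-11, 4839) ≈ -0.0022732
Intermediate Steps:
Function('d')(D) = Pow(Add(17, D), Rational(1, 2))
G = 98 (G = Add(6, Add(99, Mul(-1, 7))) = Add(6, Add(99, -7)) = Add(6, 92) = 98)
Function('Q')(V, O) = Add(Rational(1, 11), Mul(-220, O)) (Function('Q')(V, O) = Add(Mul(-220, O), Pow(11, -1)) = Add(Mul(-220, O), Rational(1, 11)) = Add(Rational(1, 11), Mul(-220, O)))
Pow(Function('Q')(G, Function('d')(-13)), -1) = Pow(Add(Rational(1, 11), Mul(-220, Pow(Add(17, -13), Rational(1, 2)))), -1) = Pow(Add(Rational(1, 11), Mul(-220, Pow(4, Rational(1, 2)))), -1) = Pow(Add(Rational(1, 11), Mul(-220, 2)), -1) = Pow(Add(Rational(1, 11), -440), -1) = Pow(Rational(-4839, 11), -1) = Rational(-11, 4839)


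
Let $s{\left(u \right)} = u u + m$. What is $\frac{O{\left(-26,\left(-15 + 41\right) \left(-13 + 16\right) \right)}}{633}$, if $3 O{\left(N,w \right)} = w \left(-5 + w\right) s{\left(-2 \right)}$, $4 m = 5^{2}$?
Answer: $\frac{38909}{1266} \approx 30.734$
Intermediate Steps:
$m = \frac{25}{4}$ ($m = \frac{5^{2}}{4} = \frac{1}{4} \cdot 25 = \frac{25}{4} \approx 6.25$)
$s{\left(u \right)} = \frac{25}{4} + u^{2}$ ($s{\left(u \right)} = u u + \frac{25}{4} = u^{2} + \frac{25}{4} = \frac{25}{4} + u^{2}$)
$O{\left(N,w \right)} = \frac{41 w \left(-5 + w\right)}{12}$ ($O{\left(N,w \right)} = \frac{w \left(-5 + w\right) \left(\frac{25}{4} + \left(-2\right)^{2}\right)}{3} = \frac{w \left(-5 + w\right) \left(\frac{25}{4} + 4\right)}{3} = \frac{w \left(-5 + w\right) \frac{41}{4}}{3} = \frac{\frac{41}{4} w \left(-5 + w\right)}{3} = \frac{41 w \left(-5 + w\right)}{12}$)
$\frac{O{\left(-26,\left(-15 + 41\right) \left(-13 + 16\right) \right)}}{633} = \frac{\frac{41}{12} \left(-15 + 41\right) \left(-13 + 16\right) \left(-5 + \left(-15 + 41\right) \left(-13 + 16\right)\right)}{633} = \frac{41 \cdot 26 \cdot 3 \left(-5 + 26 \cdot 3\right)}{12} \cdot \frac{1}{633} = \frac{41}{12} \cdot 78 \left(-5 + 78\right) \frac{1}{633} = \frac{41}{12} \cdot 78 \cdot 73 \cdot \frac{1}{633} = \frac{38909}{2} \cdot \frac{1}{633} = \frac{38909}{1266}$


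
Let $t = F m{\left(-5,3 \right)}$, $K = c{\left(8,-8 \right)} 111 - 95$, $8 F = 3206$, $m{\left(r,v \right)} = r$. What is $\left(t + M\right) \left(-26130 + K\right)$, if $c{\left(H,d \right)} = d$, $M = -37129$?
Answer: $\frac{4244025003}{4} \approx 1.061 \cdot 10^{9}$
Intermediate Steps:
$F = \frac{1603}{4}$ ($F = \frac{1}{8} \cdot 3206 = \frac{1603}{4} \approx 400.75$)
$K = -983$ ($K = \left(-8\right) 111 - 95 = -888 - 95 = -983$)
$t = - \frac{8015}{4}$ ($t = \frac{1603}{4} \left(-5\right) = - \frac{8015}{4} \approx -2003.8$)
$\left(t + M\right) \left(-26130 + K\right) = \left(- \frac{8015}{4} - 37129\right) \left(-26130 - 983\right) = \left(- \frac{156531}{4}\right) \left(-27113\right) = \frac{4244025003}{4}$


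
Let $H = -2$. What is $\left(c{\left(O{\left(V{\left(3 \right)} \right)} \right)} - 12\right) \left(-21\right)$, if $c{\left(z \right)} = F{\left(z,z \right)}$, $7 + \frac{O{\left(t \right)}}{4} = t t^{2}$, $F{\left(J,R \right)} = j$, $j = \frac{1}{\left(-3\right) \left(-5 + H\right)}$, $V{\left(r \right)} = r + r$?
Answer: $251$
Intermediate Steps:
$V{\left(r \right)} = 2 r$
$j = \frac{1}{21}$ ($j = \frac{1}{\left(-3\right) \left(-5 - 2\right)} = \frac{1}{\left(-3\right) \left(-7\right)} = \frac{1}{21} \approx 0.047619$)
$F{\left(J,R \right)} = \frac{1}{21}$
$O{\left(t \right)} = -28 + 4 t^{3}$ ($O{\left(t \right)} = -28 + 4 t t^{2} = -28 + 4 t^{3}$)
$c{\left(z \right)} = \frac{1}{21}$
$\left(c{\left(O{\left(V{\left(3 \right)} \right)} \right)} - 12\right) \left(-21\right) = \left(\frac{1}{21} - 12\right) \left(-21\right) = \left(- \frac{251}{21}\right) \left(-21\right) = 251$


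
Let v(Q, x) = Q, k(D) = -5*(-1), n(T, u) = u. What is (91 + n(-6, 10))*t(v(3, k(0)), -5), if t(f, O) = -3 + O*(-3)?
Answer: 1212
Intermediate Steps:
k(D) = 5
t(f, O) = -3 - 3*O
(91 + n(-6, 10))*t(v(3, k(0)), -5) = (91 + 10)*(-3 - 3*(-5)) = 101*(-3 + 15) = 101*12 = 1212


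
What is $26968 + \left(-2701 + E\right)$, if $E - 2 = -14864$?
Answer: $9405$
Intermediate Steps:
$E = -14862$ ($E = 2 - 14864 = -14862$)
$26968 + \left(-2701 + E\right) = 26968 - 17563 = 9405$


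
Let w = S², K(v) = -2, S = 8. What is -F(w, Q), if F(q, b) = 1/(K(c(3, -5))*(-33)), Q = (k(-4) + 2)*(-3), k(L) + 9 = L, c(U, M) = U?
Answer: -1/66 ≈ -0.015152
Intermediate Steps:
k(L) = -9 + L
w = 64 (w = 8² = 64)
Q = 33 (Q = ((-9 - 4) + 2)*(-3) = (-13 + 2)*(-3) = -11*(-3) = 33)
F(q, b) = 1/66 (F(q, b) = 1/(-2*(-33)) = 1/66)
-F(w, Q) = -1*1/66 = -1/66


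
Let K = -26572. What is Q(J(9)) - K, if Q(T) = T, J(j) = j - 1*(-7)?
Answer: 26588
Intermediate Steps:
J(j) = 7 + j (J(j) = j + 7 = 7 + j)
Q(J(9)) - K = (7 + 9) - 1*(-26572) = 16 + 26572 = 26588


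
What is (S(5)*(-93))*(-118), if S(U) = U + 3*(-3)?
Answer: -43896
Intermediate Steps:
S(U) = -9 + U (S(U) = U - 9 = -9 + U)
(S(5)*(-93))*(-118) = ((-9 + 5)*(-93))*(-118) = -4*(-93)*(-118) = 372*(-118) = -43896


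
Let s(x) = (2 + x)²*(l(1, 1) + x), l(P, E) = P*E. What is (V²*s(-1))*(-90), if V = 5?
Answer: 0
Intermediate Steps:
l(P, E) = E*P
s(x) = (2 + x)²*(1 + x) (s(x) = (2 + x)²*(1*1 + x) = (2 + x)²*(1 + x))
(V²*s(-1))*(-90) = (5²*((2 - 1)²*(1 - 1)))*(-90) = (25*(1²*0))*(-90) = (25*(1*0))*(-90) = (25*0)*(-90) = 0*(-90) = 0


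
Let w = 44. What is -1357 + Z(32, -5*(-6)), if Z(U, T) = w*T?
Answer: -37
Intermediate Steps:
Z(U, T) = 44*T
-1357 + Z(32, -5*(-6)) = -1357 + 44*(-5*(-6)) = -1357 + 44*30 = -1357 + 1320 = -37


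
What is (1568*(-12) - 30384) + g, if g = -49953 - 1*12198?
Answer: -111351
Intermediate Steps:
g = -62151 (g = -49953 - 12198 = -62151)
(1568*(-12) - 30384) + g = (1568*(-12) - 30384) - 62151 = (-18816 - 30384) - 62151 = -49200 - 62151 = -111351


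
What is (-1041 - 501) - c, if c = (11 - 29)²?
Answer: -1866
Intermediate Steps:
c = 324 (c = (-18)² = 324)
(-1041 - 501) - c = (-1041 - 501) - 1*324 = -1542 - 324 = -1866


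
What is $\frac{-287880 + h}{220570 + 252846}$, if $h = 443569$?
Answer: $\frac{155689}{473416} \approx 0.32886$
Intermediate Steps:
$\frac{-287880 + h}{220570 + 252846} = \frac{-287880 + 443569}{220570 + 252846} = \frac{155689}{473416}$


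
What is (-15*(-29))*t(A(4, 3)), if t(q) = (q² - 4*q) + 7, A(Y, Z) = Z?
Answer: 1740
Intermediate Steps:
t(q) = 7 + q² - 4*q
(-15*(-29))*t(A(4, 3)) = (-15*(-29))*(7 + 3² - 4*3) = 435*(7 + 9 - 12) = 435*4 = 1740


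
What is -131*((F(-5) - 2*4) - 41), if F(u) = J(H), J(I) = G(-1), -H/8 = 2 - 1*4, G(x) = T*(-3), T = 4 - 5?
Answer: 6026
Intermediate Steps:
T = -1
G(x) = 3 (G(x) = -1*(-3) = 3)
H = 16 (H = -8*(2 - 1*4) = -8*(2 - 4) = -8*(-2) = 16)
J(I) = 3
F(u) = 3
-131*((F(-5) - 2*4) - 41) = -131*((3 - 2*4) - 41) = -131*((3 - 8) - 41) = -131*(-5 - 41) = -131*(-46) = 6026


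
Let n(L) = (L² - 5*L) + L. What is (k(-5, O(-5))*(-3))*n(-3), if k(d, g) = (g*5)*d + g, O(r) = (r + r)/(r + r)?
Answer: 1512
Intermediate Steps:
n(L) = L² - 4*L
O(r) = 1 (O(r) = (2*r)/((2*r)) = (2*r)*(1/(2*r)) = 1)
k(d, g) = g + 5*d*g (k(d, g) = (5*g)*d + g = 5*d*g + g = g + 5*d*g)
(k(-5, O(-5))*(-3))*n(-3) = ((1*(1 + 5*(-5)))*(-3))*(-3*(-4 - 3)) = ((1*(1 - 25))*(-3))*(-3*(-7)) = ((1*(-24))*(-3))*21 = -24*(-3)*21 = 72*21 = 1512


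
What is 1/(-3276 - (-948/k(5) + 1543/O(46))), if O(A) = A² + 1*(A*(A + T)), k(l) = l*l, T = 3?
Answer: -21850/70759763 ≈ -0.00030879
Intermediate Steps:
k(l) = l²
O(A) = A² + A*(3 + A) (O(A) = A² + 1*(A*(A + 3)) = A² + 1*(A*(3 + A)) = A² + A*(3 + A))
1/(-3276 - (-948/k(5) + 1543/O(46))) = 1/(-3276 - (-948/(5²) + 1543/((46*(3 + 2*46))))) = 1/(-3276 - (-948/25 + 1543/((46*(3 + 92))))) = 1/(-3276 - (-948*1/25 + 1543/((46*95)))) = 1/(-3276 - (-948/25 + 1543/4370)) = 1/(-3276 - 1*(-820837/21850)) = 1/(-3276 + 820837/21850) = 1/(-70759763/21850) = -21850/70759763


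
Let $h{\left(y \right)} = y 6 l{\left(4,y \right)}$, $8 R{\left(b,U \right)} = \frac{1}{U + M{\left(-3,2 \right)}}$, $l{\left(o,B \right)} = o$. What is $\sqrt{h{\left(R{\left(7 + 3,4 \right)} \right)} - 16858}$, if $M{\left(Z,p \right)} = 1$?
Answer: $\frac{i \sqrt{421435}}{5} \approx 129.84 i$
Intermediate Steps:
$R{\left(b,U \right)} = \frac{1}{8 \left(1 + U\right)}$ ($R{\left(b,U \right)} = \frac{1}{8 \left(U + 1\right)} = \frac{1}{8 \left(1 + U\right)}$)
$h{\left(y \right)} = 24 y$ ($h{\left(y \right)} = y 6 \cdot 4 = 6 y 4 = 24 y$)
$\sqrt{h{\left(R{\left(7 + 3,4 \right)} \right)} - 16858} = \sqrt{24 \frac{1}{8 \left(1 + 4\right)} - 16858} = \sqrt{24 \frac{1}{8 \cdot 5} - 16858} = \sqrt{24 \cdot \frac{1}{8} \cdot \frac{1}{5} - 16858} = \sqrt{24 \cdot \frac{1}{40} - 16858} = \sqrt{\frac{3}{5} - 16858} = \sqrt{- \frac{84287}{5}} = \frac{i \sqrt{421435}}{5}$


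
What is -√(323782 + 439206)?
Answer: -2*√190747 ≈ -873.49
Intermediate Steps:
-√(323782 + 439206) = -√762988 = -2*√190747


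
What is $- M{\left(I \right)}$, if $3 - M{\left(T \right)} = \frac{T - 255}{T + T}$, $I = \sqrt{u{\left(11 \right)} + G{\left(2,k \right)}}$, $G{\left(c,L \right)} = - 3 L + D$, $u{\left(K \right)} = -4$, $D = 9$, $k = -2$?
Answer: $- \frac{5}{2} - \frac{255 \sqrt{11}}{22} \approx -40.943$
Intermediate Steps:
$G{\left(c,L \right)} = 9 - 3 L$ ($G{\left(c,L \right)} = - 3 L + 9 = 9 - 3 L$)
$I = \sqrt{11}$ ($I = \sqrt{-4 + \left(9 - -6\right)} = \sqrt{-4 + \left(9 + 6\right)} = \sqrt{-4 + 15} = \sqrt{11} \approx 3.3166$)
$M{\left(T \right)} = 3 - \frac{-255 + T}{2 T}$ ($M{\left(T \right)} = 3 - \frac{T - 255}{T + T} = 3 - \frac{-255 + T}{2 T}$)
$- M{\left(I \right)} = - \frac{5 \left(51 + \sqrt{11}\right)}{2 \sqrt{11}} = - \frac{5 \frac{\sqrt{11}}{11} \left(51 + \sqrt{11}\right)}{2} = - \frac{5 \sqrt{11} \left(51 + \sqrt{11}\right)}{22}$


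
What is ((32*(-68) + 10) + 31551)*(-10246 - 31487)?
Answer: -1226324205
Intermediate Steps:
((32*(-68) + 10) + 31551)*(-10246 - 31487) = ((-2176 + 10) + 31551)*(-41733) = (-2166 + 31551)*(-41733) = 29385*(-41733) = -1226324205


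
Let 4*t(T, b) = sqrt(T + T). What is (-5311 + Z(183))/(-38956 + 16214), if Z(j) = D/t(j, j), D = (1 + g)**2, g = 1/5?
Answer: 5311/22742 - 12*sqrt(366)/17340775 ≈ 0.23352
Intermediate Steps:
g = 1/5 (g = 1*(1/5) = 1/5 ≈ 0.20000)
t(T, b) = sqrt(2)*sqrt(T)/4 (t(T, b) = sqrt(T + T)/4 = sqrt(2*T)/4 = (sqrt(2)*sqrt(T))/4 = sqrt(2)*sqrt(T)/4)
D = 36/25 (D = (1 + 1/5)**2 = (6/5)**2 = 36/25 ≈ 1.4400)
Z(j) = 72*sqrt(2)/(25*sqrt(j)) (Z(j) = 36/(25*((sqrt(2)*sqrt(j)/4))) = 36*(2*sqrt(2)/sqrt(j))/25 = 72*sqrt(2)/(25*sqrt(j)))
(-5311 + Z(183))/(-38956 + 16214) = (-5311 + 72*sqrt(2)/(25*sqrt(183)))/(-38956 + 16214) = (-5311 + 72*sqrt(2)*(sqrt(183)/183)/25)/(-22742) = (-5311 + 24*sqrt(366)/1525)*(-1/22742) = 5311/22742 - 12*sqrt(366)/17340775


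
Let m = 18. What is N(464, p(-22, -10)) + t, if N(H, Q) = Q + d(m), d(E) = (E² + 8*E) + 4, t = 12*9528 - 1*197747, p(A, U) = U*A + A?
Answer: -82741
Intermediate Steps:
p(A, U) = A + A*U (p(A, U) = A*U + A = A + A*U)
t = -83411 (t = 114336 - 197747 = -83411)
d(E) = 4 + E² + 8*E
N(H, Q) = 472 + Q (N(H, Q) = Q + (4 + 18² + 8*18) = Q + (4 + 324 + 144) = Q + 472 = 472 + Q)
N(464, p(-22, -10)) + t = (472 - 22*(1 - 10)) - 83411 = (472 - 22*(-9)) - 83411 = (472 + 198) - 83411 = 670 - 83411 = -82741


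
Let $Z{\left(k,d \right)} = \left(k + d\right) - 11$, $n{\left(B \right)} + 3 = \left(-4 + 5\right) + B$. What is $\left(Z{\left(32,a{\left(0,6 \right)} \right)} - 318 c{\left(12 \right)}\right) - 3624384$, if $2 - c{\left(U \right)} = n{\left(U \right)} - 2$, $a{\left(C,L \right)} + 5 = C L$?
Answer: $-3622460$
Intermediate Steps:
$a{\left(C,L \right)} = -5 + C L$
$n{\left(B \right)} = -2 + B$ ($n{\left(B \right)} = -3 + \left(\left(-4 + 5\right) + B\right) = -3 + \left(1 + B\right) = -2 + B$)
$c{\left(U \right)} = 6 - U$ ($c{\left(U \right)} = 2 - \left(\left(-2 + U\right) - 2\right) = 2 - \left(-4 + U\right) = 6 - U$)
$Z{\left(k,d \right)} = -11 + d + k$ ($Z{\left(k,d \right)} = \left(d + k\right) - 11 = -11 + d + k$)
$\left(Z{\left(32,a{\left(0,6 \right)} \right)} - 318 c{\left(12 \right)}\right) - 3624384 = \left(\left(-11 + \left(-5 + 0 \cdot 6\right) + 32\right) - 318 \left(6 - 12\right)\right) - 3624384 = \left(\left(-11 + \left(-5 + 0\right) + 32\right) - 318 \left(6 - 12\right)\right) - 3624384 = \left(\left(-11 - 5 + 32\right) - -1908\right) - 3624384 = \left(16 + 1908\right) - 3624384 = 1924 - 3624384 = -3622460$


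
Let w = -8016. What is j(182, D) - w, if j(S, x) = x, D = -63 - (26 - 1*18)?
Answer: 7945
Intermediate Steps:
D = -71 (D = -63 - (26 - 18) = -63 - 1*8 = -63 - 8 = -71)
j(182, D) - w = -71 - 1*(-8016) = -71 + 8016 = 7945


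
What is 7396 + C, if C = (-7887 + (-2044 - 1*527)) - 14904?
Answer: -17966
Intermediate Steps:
C = -25362 (C = (-7887 + (-2044 - 527)) - 14904 = (-7887 - 2571) - 14904 = -10458 - 14904 = -25362)
7396 + C = 7396 - 25362 = -17966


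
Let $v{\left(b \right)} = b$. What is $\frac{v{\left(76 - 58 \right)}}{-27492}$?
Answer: $- \frac{3}{4582} \approx -0.00065474$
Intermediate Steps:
$\frac{v{\left(76 - 58 \right)}}{-27492} = \frac{76 - 58}{-27492} = 18 \left(- \frac{1}{27492}\right) = - \frac{3}{4582}$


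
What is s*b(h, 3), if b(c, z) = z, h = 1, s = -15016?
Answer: -45048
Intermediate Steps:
s*b(h, 3) = -15016*3 = -45048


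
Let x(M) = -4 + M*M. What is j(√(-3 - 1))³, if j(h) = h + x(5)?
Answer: 9009 + 2638*I ≈ 9009.0 + 2638.0*I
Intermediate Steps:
x(M) = -4 + M²
j(h) = 21 + h (j(h) = h + (-4 + 5²) = h + (-4 + 25) = h + 21 = 21 + h)
j(√(-3 - 1))³ = (21 + √(-3 - 1))³ = (21 + √(-4))³ = (21 + 2*I)³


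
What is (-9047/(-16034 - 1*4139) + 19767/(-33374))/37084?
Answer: -8802283/2269721844088 ≈ -3.8781e-6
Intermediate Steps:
(-9047/(-16034 - 1*4139) + 19767/(-33374))/37084 = (-9047/(-16034 - 4139) + 19767*(-1/33374))*(1/37084) = (-9047/(-20173) - 1797/3034)*(1/37084) = (-9047*(-1/20173) - 1797/3034)*(1/37084) = (9047/20173 - 1797/3034)*(1/37084) = -8802283/61204882*1/37084 = -8802283/2269721844088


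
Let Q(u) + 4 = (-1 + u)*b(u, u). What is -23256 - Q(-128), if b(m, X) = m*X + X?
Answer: 2073772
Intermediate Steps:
b(m, X) = X + X*m (b(m, X) = X*m + X = X + X*m)
Q(u) = -4 + u*(1 + u)*(-1 + u) (Q(u) = -4 + (-1 + u)*(u*(1 + u)) = -4 + u*(1 + u)*(-1 + u))
-23256 - Q(-128) = -23256 - (-4 + (-128)³ - 1*(-128)) = -23256 - (-4 - 2097152 + 128) = -23256 - 1*(-2097028) = -23256 + 2097028 = 2073772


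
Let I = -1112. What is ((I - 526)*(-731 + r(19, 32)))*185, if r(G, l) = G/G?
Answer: 221211900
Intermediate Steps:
r(G, l) = 1
((I - 526)*(-731 + r(19, 32)))*185 = ((-1112 - 526)*(-731 + 1))*185 = -1638*(-730)*185 = 1195740*185 = 221211900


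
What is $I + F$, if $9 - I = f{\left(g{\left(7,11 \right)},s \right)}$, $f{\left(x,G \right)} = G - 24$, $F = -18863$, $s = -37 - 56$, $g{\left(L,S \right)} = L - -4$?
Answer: $-18737$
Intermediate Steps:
$g{\left(L,S \right)} = 4 + L$ ($g{\left(L,S \right)} = L + 4 = 4 + L$)
$s = -93$ ($s = -37 - 56 = -93$)
$f{\left(x,G \right)} = -24 + G$
$I = 126$ ($I = 9 - \left(-24 - 93\right) = 9 - -117 = 9 + 117 = 126$)
$I + F = 126 - 18863 = -18737$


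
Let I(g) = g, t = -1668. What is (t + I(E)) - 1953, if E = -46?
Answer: -3667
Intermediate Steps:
(t + I(E)) - 1953 = (-1668 - 46) - 1953 = -1714 - 1953 = -3667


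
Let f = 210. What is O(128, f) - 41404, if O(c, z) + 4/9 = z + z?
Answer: -368860/9 ≈ -40984.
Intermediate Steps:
O(c, z) = -4/9 + 2*z (O(c, z) = -4/9 + (z + z) = -4/9 + 2*z)
O(128, f) - 41404 = (-4/9 + 2*210) - 41404 = (-4/9 + 420) - 41404 = 3776/9 - 41404 = -368860/9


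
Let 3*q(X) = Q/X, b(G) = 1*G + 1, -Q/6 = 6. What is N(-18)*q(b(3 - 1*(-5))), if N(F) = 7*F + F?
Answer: 192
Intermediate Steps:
Q = -36 (Q = -6*6 = -36)
b(G) = 1 + G (b(G) = G + 1 = 1 + G)
q(X) = -12/X (q(X) = (-36/X)/3 = -12/X)
N(F) = 8*F
N(-18)*q(b(3 - 1*(-5))) = (8*(-18))*(-12/(1 + (3 - 1*(-5)))) = -(-1728)/(1 + (3 + 5)) = -(-1728)/(1 + 8) = -(-1728)/9 = -144*(-4/3) = 192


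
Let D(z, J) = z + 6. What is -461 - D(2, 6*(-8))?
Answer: -469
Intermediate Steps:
D(z, J) = 6 + z
-461 - D(2, 6*(-8)) = -461 - (6 + 2) = -461 - 1*8 = -461 - 8 = -469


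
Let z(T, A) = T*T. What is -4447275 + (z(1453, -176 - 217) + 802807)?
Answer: -1533259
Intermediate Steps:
z(T, A) = T²
-4447275 + (z(1453, -176 - 217) + 802807) = -4447275 + (1453² + 802807) = -4447275 + (2111209 + 802807) = -4447275 + 2914016 = -1533259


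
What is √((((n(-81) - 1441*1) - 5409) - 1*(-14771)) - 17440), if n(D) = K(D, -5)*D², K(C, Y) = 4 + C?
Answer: 2*I*√128679 ≈ 717.44*I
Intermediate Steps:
n(D) = D²*(4 + D) (n(D) = (4 + D)*D² = D²*(4 + D))
√((((n(-81) - 1441*1) - 5409) - 1*(-14771)) - 17440) = √(((((-81)²*(4 - 81) - 1441*1) - 5409) - 1*(-14771)) - 17440) = √((((6561*(-77) - 1441) - 5409) + 14771) - 17440) = √((((-505197 - 1441) - 5409) + 14771) - 17440) = √(((-506638 - 5409) + 14771) - 17440) = √((-512047 + 14771) - 17440) = √(-497276 - 17440) = √(-514716) = 2*I*√128679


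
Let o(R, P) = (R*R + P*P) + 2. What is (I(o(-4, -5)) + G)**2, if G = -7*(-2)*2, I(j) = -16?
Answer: 144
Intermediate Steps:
o(R, P) = 2 + P**2 + R**2 (o(R, P) = (R**2 + P**2) + 2 = (P**2 + R**2) + 2 = 2 + P**2 + R**2)
G = 28 (G = 14*2 = 28)
(I(o(-4, -5)) + G)**2 = (-16 + 28)**2 = 12**2 = 144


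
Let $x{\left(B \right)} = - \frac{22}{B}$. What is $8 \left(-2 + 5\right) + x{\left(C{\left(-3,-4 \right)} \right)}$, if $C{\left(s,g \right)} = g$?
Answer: $\frac{59}{2} \approx 29.5$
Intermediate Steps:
$8 \left(-2 + 5\right) + x{\left(C{\left(-3,-4 \right)} \right)} = 8 \left(-2 + 5\right) - \frac{22}{-4} = 8 \cdot 3 - - \frac{11}{2} = 24 + \frac{11}{2} = \frac{59}{2}$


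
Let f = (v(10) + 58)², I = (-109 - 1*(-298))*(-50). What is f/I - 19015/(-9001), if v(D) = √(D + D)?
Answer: 8290687/4725525 - 116*√5/4725 ≈ 1.6996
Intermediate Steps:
I = -9450 (I = (-109 + 298)*(-50) = 189*(-50) = -9450)
v(D) = √2*√D (v(D) = √(2*D) = √2*√D)
f = (58 + 2*√5)² (f = (√2*√10 + 58)² = (2*√5 + 58)² = (58 + 2*√5)² ≈ 3902.8)
f/I - 19015/(-9001) = (3384 + 232*√5)/(-9450) - 19015/(-9001) = (3384 + 232*√5)*(-1/9450) - 19015*(-1/9001) = (-188/525 - 116*√5/4725) + 19015/9001 = 8290687/4725525 - 116*√5/4725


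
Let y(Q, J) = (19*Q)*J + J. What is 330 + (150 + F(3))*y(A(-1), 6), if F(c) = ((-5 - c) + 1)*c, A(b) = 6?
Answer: 89340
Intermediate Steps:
F(c) = c*(-4 - c) (F(c) = (-4 - c)*c = c*(-4 - c))
y(Q, J) = J + 19*J*Q (y(Q, J) = 19*J*Q + J = J + 19*J*Q)
330 + (150 + F(3))*y(A(-1), 6) = 330 + (150 - 1*3*(4 + 3))*(6*(1 + 19*6)) = 330 + (150 - 1*3*7)*(6*(1 + 114)) = 330 + (150 - 21)*(6*115) = 330 + 129*690 = 330 + 89010 = 89340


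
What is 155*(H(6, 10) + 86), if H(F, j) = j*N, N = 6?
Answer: 22630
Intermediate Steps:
H(F, j) = 6*j (H(F, j) = j*6 = 6*j)
155*(H(6, 10) + 86) = 155*(6*10 + 86) = 155*(60 + 86) = 155*146 = 22630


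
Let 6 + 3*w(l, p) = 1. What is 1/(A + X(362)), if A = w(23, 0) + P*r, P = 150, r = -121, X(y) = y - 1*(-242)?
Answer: -3/52643 ≈ -5.6988e-5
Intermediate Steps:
X(y) = 242 + y (X(y) = y + 242 = 242 + y)
w(l, p) = -5/3 (w(l, p) = -2 + (⅓)*1 = -2 + ⅓ = -5/3)
A = -54455/3 (A = -5/3 + 150*(-121) = -5/3 - 18150 = -54455/3 ≈ -18152.)
1/(A + X(362)) = 1/(-54455/3 + (242 + 362)) = 1/(-54455/3 + 604) = 1/(-52643/3) = -3/52643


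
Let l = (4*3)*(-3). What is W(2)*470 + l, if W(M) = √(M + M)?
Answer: 904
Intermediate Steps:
W(M) = √2*√M (W(M) = √(2*M) = √2*√M)
l = -36 (l = 12*(-3) = -36)
W(2)*470 + l = (√2*√2)*470 - 36 = 2*470 - 36 = 940 - 36 = 904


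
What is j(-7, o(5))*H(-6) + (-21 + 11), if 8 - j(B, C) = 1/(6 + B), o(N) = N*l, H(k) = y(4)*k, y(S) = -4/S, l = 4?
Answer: 44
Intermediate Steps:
H(k) = -k (H(k) = (-4/4)*k = (-4*¼)*k = -k)
o(N) = 4*N (o(N) = N*4 = 4*N)
j(B, C) = 8 - 1/(6 + B)
j(-7, o(5))*H(-6) + (-21 + 11) = ((47 + 8*(-7))/(6 - 7))*(-1*(-6)) + (-21 + 11) = ((47 - 56)/(-1))*6 - 10 = -1*(-9)*6 - 10 = 9*6 - 10 = 54 - 10 = 44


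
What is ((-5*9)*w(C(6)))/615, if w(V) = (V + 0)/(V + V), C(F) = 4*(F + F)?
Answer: -3/82 ≈ -0.036585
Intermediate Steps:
C(F) = 8*F (C(F) = 4*(2*F) = 8*F)
w(V) = 1/2 (w(V) = V/((2*V)) = V*(1/(2*V)) = 1/2)
((-5*9)*w(C(6)))/615 = (-5*9*(1/2))/615 = (-45*1/2)/615 = (1/615)*(-45/2) = -3/82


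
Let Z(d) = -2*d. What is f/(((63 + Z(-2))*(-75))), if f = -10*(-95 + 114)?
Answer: 38/1005 ≈ 0.037811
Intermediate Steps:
f = -190 (f = -10*19 = -190)
f/(((63 + Z(-2))*(-75))) = -190*(-1/(75*(63 - 2*(-2)))) = -190*(-1/(75*(63 + 4))) = -190/(67*(-75)) = -190/(-5025) = -190*(-1/5025) = 38/1005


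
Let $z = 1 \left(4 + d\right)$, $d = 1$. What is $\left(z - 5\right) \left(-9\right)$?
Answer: $0$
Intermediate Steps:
$z = 5$ ($z = 1 \left(4 + 1\right) = 1 \cdot 5 = 5$)
$\left(z - 5\right) \left(-9\right) = \left(5 - 5\right) \left(-9\right) = 0 \left(-9\right) = 0$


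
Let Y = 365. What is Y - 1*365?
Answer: 0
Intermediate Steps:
Y - 1*365 = 365 - 1*365 = 365 - 365 = 0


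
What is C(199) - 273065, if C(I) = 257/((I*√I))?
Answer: -273065 + 257*√199/39601 ≈ -2.7307e+5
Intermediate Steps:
C(I) = 257/I^(3/2) (C(I) = 257/(I^(3/2)) = 257/I^(3/2))
C(199) - 273065 = 257/199^(3/2) - 273065 = 257*(√199/39601) - 273065 = 257*√199/39601 - 273065 = -273065 + 257*√199/39601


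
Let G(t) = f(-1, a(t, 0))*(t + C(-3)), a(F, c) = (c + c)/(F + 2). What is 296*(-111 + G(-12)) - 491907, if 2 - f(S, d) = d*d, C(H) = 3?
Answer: -530091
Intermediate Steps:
a(F, c) = 2*c/(2 + F) (a(F, c) = (2*c)/(2 + F) = 2*c/(2 + F))
f(S, d) = 2 - d**2 (f(S, d) = 2 - d*d = 2 - d**2)
G(t) = 6 + 2*t (G(t) = (2 - (2*0/(2 + t))**2)*(t + 3) = (2 - 1*0**2)*(3 + t) = (2 - 1*0)*(3 + t) = (2 + 0)*(3 + t) = 2*(3 + t) = 6 + 2*t)
296*(-111 + G(-12)) - 491907 = 296*(-111 + (6 + 2*(-12))) - 491907 = 296*(-111 + (6 - 24)) - 491907 = 296*(-111 - 18) - 491907 = 296*(-129) - 491907 = -38184 - 491907 = -530091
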